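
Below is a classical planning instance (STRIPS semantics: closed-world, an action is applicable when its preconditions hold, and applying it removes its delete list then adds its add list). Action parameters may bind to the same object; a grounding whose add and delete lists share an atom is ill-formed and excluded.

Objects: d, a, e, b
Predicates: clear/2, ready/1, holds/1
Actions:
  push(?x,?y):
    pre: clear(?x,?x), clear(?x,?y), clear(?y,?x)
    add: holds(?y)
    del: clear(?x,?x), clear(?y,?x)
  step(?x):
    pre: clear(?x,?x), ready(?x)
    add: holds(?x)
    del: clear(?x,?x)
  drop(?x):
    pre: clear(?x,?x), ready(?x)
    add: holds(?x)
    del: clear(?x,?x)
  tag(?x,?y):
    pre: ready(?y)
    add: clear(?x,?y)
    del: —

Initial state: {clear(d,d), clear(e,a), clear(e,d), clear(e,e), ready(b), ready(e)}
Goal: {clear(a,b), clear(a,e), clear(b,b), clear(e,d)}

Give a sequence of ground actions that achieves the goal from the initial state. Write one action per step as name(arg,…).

tag(a,e); tag(a,b); tag(b,b)

1. tag(a,e)  →  {clear(a,e), clear(d,d), clear(e,a), clear(e,d), clear(e,e), ready(b), ready(e)}
2. tag(a,b)  →  {clear(a,b), clear(a,e), clear(d,d), clear(e,a), clear(e,d), clear(e,e), ready(b), ready(e)}
3. tag(b,b)  →  {clear(a,b), clear(a,e), clear(b,b), clear(d,d), clear(e,a), clear(e,d), clear(e,e), ready(b), ready(e)}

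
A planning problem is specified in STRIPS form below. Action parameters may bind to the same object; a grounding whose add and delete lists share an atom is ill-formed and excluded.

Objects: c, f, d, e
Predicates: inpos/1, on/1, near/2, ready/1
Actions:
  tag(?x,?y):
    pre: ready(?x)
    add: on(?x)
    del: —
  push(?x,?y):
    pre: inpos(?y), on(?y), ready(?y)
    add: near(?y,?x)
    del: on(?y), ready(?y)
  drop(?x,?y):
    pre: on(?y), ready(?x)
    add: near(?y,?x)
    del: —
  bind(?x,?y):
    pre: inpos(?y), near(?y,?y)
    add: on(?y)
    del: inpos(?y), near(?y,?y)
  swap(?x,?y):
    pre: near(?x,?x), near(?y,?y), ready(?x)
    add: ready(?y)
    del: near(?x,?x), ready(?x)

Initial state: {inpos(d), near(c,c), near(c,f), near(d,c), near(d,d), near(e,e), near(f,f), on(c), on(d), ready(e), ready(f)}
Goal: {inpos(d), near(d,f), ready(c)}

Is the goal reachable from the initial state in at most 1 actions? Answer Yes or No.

1. drop(f,d)  →  {inpos(d), near(c,c), near(c,f), near(d,c), near(d,d), near(d,f), near(e,e), near(f,f), on(c), on(d), ready(e), ready(f)}
2. swap(f,c)  →  {inpos(d), near(c,c), near(c,f), near(d,c), near(d,d), near(d,f), near(e,e), on(c), on(d), ready(c), ready(e)}
optimal plan length = 2; 2 > 1

No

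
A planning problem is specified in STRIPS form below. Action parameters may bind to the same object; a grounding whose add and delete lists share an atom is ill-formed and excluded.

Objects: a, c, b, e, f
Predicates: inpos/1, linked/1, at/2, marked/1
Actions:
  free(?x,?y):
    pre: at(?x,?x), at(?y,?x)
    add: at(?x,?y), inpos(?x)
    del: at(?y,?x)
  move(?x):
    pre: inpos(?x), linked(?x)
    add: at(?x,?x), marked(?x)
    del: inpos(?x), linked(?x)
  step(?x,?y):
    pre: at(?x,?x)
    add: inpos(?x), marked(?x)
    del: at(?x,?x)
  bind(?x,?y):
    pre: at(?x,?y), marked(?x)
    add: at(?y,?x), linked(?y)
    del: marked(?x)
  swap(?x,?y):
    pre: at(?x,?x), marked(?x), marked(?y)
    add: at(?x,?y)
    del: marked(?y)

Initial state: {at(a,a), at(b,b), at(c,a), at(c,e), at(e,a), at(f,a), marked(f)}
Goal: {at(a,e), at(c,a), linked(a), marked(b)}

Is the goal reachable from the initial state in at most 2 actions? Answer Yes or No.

1. free(a,e)  →  {at(a,a), at(a,e), at(b,b), at(c,a), at(c,e), at(f,a), inpos(a), marked(f)}
2. step(b,a)  →  {at(a,a), at(a,e), at(c,a), at(c,e), at(f,a), inpos(a), inpos(b), marked(b), marked(f)}
3. bind(f,a)  →  {at(a,a), at(a,e), at(a,f), at(c,a), at(c,e), at(f,a), inpos(a), inpos(b), linked(a), marked(b)}
optimal plan length = 3; 3 > 2

No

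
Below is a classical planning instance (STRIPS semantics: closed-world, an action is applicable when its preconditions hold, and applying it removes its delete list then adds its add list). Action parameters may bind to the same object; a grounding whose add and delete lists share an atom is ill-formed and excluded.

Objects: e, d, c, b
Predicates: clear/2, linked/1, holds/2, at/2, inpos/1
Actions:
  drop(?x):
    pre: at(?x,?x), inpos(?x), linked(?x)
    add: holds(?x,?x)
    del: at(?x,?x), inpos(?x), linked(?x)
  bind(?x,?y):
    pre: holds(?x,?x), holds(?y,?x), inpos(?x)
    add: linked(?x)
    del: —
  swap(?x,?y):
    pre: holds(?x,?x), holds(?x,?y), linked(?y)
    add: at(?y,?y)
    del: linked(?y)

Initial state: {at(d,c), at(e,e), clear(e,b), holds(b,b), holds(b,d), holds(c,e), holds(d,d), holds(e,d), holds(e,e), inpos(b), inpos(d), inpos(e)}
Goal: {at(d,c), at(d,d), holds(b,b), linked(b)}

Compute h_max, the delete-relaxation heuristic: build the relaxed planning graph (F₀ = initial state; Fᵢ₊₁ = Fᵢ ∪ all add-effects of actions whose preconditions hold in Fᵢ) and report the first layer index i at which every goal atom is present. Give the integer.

F0 = init (12 atoms)
F1 = F0 ∪ {linked(b), linked(d), linked(e)}  (15 atoms)
F2 = F1 ∪ {at(b,b), at(d,d)}  (17 atoms)
goal ⊆ F2  ⇒  h_max = 2

2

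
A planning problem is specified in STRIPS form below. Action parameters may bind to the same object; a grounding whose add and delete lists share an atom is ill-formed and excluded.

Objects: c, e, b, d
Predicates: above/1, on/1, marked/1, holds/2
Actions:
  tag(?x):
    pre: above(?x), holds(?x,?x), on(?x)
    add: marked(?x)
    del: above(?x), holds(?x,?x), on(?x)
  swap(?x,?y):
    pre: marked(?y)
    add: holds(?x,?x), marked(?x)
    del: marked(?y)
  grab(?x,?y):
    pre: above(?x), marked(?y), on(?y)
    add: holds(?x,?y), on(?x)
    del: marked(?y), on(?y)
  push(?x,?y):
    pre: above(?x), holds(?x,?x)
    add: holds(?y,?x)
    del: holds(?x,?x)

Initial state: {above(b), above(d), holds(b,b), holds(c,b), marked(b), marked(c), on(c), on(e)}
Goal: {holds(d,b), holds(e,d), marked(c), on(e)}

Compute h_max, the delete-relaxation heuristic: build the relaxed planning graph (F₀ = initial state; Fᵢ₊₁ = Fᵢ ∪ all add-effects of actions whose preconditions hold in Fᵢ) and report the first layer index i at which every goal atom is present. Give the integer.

F0 = init (8 atoms)
F1 = F0 ∪ {holds(b,c), holds(c,c), holds(d,b), holds(d,c), holds(d,d), holds(e,b), holds(e,e), marked(d), marked(e), on(b), on(d)}  (19 atoms)
F2 = F1 ∪ {holds(b,d), holds(b,e), holds(c,d), holds(d,e), holds(e,d)}  (24 atoms)
goal ⊆ F2  ⇒  h_max = 2

2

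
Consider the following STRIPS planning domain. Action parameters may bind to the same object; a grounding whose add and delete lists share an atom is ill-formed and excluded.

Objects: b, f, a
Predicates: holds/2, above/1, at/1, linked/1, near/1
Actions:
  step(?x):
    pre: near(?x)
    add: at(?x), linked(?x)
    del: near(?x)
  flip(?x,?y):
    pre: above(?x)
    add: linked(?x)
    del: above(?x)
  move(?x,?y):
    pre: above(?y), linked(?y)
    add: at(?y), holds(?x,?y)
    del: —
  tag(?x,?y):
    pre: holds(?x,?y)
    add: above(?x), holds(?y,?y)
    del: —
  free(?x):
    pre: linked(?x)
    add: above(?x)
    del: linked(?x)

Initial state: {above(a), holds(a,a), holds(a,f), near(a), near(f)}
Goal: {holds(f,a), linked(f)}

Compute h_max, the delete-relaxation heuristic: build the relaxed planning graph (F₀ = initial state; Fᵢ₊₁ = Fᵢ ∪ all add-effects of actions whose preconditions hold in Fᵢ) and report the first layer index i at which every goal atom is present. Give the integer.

F0 = init (5 atoms)
F1 = F0 ∪ {at(a), at(f), holds(f,f), linked(a), linked(f)}  (10 atoms)
F2 = F1 ∪ {above(f), holds(b,a), holds(f,a)}  (13 atoms)
goal ⊆ F2  ⇒  h_max = 2

2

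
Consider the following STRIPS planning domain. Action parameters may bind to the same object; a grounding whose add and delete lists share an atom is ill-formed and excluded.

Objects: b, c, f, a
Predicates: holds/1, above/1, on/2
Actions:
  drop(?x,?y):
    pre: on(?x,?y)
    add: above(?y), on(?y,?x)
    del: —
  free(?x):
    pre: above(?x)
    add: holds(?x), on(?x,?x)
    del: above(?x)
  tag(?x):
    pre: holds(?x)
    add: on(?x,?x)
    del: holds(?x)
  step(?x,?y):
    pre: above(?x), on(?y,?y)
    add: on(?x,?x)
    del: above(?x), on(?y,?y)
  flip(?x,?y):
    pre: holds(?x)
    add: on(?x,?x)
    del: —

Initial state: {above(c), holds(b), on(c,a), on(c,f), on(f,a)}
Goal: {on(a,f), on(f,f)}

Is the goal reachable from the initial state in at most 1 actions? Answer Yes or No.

1. drop(c,f)  →  {above(c), above(f), holds(b), on(c,a), on(c,f), on(f,a), on(f,c)}
2. drop(f,a)  →  {above(a), above(c), above(f), holds(b), on(a,f), on(c,a), on(c,f), on(f,a), on(f,c)}
3. free(f)  →  {above(a), above(c), holds(b), holds(f), on(a,f), on(c,a), on(c,f), on(f,a), on(f,c), on(f,f)}
optimal plan length = 3; 3 > 1

No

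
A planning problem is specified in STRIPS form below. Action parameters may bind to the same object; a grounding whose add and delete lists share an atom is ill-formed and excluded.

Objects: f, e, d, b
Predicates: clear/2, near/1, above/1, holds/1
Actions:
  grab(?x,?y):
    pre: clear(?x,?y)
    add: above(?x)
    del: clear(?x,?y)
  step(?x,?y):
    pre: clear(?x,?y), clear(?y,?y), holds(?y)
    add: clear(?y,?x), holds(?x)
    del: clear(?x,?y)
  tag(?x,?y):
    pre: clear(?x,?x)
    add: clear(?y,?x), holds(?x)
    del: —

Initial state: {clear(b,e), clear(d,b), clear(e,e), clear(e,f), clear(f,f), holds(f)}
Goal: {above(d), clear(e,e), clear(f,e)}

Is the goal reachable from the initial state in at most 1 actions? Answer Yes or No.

1. grab(d,b)  →  {above(d), clear(b,e), clear(e,e), clear(e,f), clear(f,f), holds(f)}
2. step(e,f)  →  {above(d), clear(b,e), clear(e,e), clear(f,e), clear(f,f), holds(e), holds(f)}
optimal plan length = 2; 2 > 1

No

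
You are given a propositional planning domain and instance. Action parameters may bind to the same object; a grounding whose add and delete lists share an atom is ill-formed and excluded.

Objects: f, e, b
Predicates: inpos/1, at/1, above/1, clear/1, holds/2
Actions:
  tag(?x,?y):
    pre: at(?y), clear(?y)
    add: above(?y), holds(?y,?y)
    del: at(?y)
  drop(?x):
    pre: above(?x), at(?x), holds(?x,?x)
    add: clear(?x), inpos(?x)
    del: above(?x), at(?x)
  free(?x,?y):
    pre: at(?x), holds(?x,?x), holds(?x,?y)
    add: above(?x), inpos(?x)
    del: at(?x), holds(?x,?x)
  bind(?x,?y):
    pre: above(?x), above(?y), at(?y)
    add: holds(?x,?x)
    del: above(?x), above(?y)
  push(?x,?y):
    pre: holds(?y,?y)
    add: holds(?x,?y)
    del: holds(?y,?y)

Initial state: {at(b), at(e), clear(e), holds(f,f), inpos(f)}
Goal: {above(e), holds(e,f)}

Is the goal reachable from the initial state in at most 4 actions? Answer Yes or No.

Yes

1. tag(f,e)  →  {above(e), at(b), clear(e), holds(e,e), holds(f,f), inpos(f)}
2. push(e,f)  →  {above(e), at(b), clear(e), holds(e,e), holds(e,f), inpos(f)}
optimal plan length = 2; 2 ≤ 4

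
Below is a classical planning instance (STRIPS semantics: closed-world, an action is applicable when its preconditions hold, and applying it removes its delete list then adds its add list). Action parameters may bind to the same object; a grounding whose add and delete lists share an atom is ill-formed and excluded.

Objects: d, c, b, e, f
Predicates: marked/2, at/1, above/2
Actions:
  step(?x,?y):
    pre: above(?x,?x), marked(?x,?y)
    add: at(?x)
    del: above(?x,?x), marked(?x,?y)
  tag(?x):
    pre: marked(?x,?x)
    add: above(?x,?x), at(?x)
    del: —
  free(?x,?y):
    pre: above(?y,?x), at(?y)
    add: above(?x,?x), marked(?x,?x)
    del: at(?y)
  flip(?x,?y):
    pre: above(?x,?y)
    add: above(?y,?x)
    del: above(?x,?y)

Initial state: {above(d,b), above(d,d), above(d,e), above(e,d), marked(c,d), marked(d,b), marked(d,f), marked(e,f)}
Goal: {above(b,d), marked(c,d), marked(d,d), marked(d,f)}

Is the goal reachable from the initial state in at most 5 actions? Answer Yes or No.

Yes

1. step(d,b)  →  {above(d,b), above(d,e), above(e,d), at(d), marked(c,d), marked(d,f), marked(e,f)}
2. free(b,d)  →  {above(b,b), above(d,b), above(d,e), above(e,d), marked(b,b), marked(c,d), marked(d,f), marked(e,f)}
3. step(b,b)  →  {above(d,b), above(d,e), above(e,d), at(b), marked(c,d), marked(d,f), marked(e,f)}
4. flip(d,b)  →  {above(b,d), above(d,e), above(e,d), at(b), marked(c,d), marked(d,f), marked(e,f)}
5. free(d,b)  →  {above(b,d), above(d,d), above(d,e), above(e,d), marked(c,d), marked(d,d), marked(d,f), marked(e,f)}
optimal plan length = 5; 5 ≤ 5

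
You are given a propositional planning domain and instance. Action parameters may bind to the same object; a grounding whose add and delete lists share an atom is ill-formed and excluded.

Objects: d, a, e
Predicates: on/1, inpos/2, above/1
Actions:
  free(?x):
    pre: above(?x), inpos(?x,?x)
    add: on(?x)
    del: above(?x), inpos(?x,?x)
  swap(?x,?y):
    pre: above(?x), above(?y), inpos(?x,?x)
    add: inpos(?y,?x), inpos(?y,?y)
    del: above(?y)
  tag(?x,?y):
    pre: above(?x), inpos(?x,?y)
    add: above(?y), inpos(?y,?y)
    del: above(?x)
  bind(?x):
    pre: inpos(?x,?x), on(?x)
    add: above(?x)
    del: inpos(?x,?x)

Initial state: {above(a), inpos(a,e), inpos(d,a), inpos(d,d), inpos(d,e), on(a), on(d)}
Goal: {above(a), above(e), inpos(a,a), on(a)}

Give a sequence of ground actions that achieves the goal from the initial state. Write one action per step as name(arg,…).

1. tag(a,e)  →  {above(e), inpos(a,e), inpos(d,a), inpos(d,d), inpos(d,e), inpos(e,e), on(a), on(d)}
2. bind(d)  →  {above(d), above(e), inpos(a,e), inpos(d,a), inpos(d,e), inpos(e,e), on(a), on(d)}
3. tag(d,a)  →  {above(a), above(e), inpos(a,a), inpos(a,e), inpos(d,a), inpos(d,e), inpos(e,e), on(a), on(d)}

tag(a,e); bind(d); tag(d,a)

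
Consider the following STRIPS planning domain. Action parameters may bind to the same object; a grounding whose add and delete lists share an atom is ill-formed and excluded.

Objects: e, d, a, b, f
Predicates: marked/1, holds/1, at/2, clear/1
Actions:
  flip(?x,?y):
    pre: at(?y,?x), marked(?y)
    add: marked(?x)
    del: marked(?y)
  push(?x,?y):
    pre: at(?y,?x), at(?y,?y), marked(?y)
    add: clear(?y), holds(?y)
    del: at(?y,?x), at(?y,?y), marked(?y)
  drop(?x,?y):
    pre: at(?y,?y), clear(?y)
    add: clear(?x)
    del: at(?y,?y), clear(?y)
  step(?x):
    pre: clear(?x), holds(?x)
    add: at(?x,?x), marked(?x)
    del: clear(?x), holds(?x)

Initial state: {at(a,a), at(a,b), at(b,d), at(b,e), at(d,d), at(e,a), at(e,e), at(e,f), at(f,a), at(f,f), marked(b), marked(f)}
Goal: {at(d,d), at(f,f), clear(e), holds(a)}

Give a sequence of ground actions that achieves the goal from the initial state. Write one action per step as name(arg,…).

flip(e,b); flip(a,f); push(e,e); push(a,a)

1. flip(e,b)  →  {at(a,a), at(a,b), at(b,d), at(b,e), at(d,d), at(e,a), at(e,e), at(e,f), at(f,a), at(f,f), marked(e), marked(f)}
2. flip(a,f)  →  {at(a,a), at(a,b), at(b,d), at(b,e), at(d,d), at(e,a), at(e,e), at(e,f), at(f,a), at(f,f), marked(a), marked(e)}
3. push(e,e)  →  {at(a,a), at(a,b), at(b,d), at(b,e), at(d,d), at(e,a), at(e,f), at(f,a), at(f,f), clear(e), holds(e), marked(a)}
4. push(a,a)  →  {at(a,b), at(b,d), at(b,e), at(d,d), at(e,a), at(e,f), at(f,a), at(f,f), clear(a), clear(e), holds(a), holds(e)}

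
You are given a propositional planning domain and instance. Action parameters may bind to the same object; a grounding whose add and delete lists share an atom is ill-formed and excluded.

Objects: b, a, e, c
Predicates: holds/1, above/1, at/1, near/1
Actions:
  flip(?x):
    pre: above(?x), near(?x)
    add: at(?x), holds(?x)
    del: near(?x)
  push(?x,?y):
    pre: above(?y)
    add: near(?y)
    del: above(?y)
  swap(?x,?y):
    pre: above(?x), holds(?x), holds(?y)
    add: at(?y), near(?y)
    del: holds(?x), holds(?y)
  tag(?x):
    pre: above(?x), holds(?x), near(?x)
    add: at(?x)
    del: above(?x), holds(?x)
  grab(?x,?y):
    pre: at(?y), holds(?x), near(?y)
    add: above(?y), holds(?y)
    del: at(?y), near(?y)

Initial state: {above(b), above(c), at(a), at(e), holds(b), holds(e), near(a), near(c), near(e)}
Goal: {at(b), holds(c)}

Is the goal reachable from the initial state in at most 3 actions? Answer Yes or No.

Yes

1. flip(c)  →  {above(b), above(c), at(a), at(c), at(e), holds(b), holds(c), holds(e), near(a), near(e)}
2. swap(b,b)  →  {above(b), above(c), at(a), at(b), at(c), at(e), holds(c), holds(e), near(a), near(b), near(e)}
optimal plan length = 2; 2 ≤ 3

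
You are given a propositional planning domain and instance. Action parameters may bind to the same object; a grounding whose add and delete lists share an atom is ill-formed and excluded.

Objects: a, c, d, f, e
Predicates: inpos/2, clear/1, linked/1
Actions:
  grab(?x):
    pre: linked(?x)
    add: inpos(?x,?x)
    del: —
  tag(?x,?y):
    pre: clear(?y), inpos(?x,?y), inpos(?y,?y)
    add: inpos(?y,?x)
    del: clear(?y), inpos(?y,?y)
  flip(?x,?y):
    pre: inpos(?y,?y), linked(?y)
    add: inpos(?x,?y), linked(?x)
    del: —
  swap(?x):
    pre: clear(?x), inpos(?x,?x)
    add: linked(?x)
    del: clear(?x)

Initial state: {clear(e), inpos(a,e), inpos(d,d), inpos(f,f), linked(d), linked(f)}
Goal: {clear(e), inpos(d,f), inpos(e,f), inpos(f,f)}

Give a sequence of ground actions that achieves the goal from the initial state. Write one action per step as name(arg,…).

flip(d,f); flip(e,f)

1. flip(d,f)  →  {clear(e), inpos(a,e), inpos(d,d), inpos(d,f), inpos(f,f), linked(d), linked(f)}
2. flip(e,f)  →  {clear(e), inpos(a,e), inpos(d,d), inpos(d,f), inpos(e,f), inpos(f,f), linked(d), linked(e), linked(f)}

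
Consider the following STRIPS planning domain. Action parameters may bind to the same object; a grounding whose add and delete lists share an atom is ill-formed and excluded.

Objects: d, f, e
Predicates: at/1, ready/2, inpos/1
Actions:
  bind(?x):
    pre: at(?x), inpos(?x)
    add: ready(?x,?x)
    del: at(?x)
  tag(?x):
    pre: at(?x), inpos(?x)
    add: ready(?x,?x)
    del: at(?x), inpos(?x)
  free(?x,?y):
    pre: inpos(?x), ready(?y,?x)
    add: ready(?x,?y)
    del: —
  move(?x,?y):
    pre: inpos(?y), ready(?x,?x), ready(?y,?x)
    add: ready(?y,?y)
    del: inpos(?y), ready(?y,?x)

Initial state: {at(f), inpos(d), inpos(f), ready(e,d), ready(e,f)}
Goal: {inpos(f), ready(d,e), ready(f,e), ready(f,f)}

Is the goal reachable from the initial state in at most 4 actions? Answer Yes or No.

Yes

1. bind(f)  →  {inpos(d), inpos(f), ready(e,d), ready(e,f), ready(f,f)}
2. free(d,e)  →  {inpos(d), inpos(f), ready(d,e), ready(e,d), ready(e,f), ready(f,f)}
3. free(f,e)  →  {inpos(d), inpos(f), ready(d,e), ready(e,d), ready(e,f), ready(f,e), ready(f,f)}
optimal plan length = 3; 3 ≤ 4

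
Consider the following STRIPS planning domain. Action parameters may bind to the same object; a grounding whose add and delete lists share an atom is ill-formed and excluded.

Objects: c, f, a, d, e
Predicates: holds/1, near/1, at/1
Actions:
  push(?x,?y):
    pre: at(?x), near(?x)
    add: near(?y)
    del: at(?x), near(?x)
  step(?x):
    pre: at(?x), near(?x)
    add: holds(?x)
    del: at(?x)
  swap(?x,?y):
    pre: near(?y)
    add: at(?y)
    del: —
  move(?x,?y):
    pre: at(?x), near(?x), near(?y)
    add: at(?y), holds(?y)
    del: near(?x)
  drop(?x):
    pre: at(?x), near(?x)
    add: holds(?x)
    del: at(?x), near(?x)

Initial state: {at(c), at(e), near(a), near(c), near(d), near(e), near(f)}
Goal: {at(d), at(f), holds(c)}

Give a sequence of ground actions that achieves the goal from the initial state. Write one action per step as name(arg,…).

step(c); swap(c,f); swap(c,d)

1. step(c)  →  {at(e), holds(c), near(a), near(c), near(d), near(e), near(f)}
2. swap(c,f)  →  {at(e), at(f), holds(c), near(a), near(c), near(d), near(e), near(f)}
3. swap(c,d)  →  {at(d), at(e), at(f), holds(c), near(a), near(c), near(d), near(e), near(f)}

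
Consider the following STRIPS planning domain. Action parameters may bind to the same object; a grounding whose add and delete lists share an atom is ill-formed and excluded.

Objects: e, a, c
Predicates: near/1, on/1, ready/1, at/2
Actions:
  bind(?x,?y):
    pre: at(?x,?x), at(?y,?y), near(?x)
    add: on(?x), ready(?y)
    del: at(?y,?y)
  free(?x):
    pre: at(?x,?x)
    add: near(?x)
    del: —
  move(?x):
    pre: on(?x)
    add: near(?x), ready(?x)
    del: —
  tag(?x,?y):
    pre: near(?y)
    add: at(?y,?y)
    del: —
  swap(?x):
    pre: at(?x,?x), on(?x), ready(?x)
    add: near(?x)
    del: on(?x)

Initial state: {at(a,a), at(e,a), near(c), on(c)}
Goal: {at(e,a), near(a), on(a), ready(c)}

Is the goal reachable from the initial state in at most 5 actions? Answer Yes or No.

Yes

1. free(a)  →  {at(a,a), at(e,a), near(a), near(c), on(c)}
2. bind(a,a)  →  {at(e,a), near(a), near(c), on(a), on(c), ready(a)}
3. move(c)  →  {at(e,a), near(a), near(c), on(a), on(c), ready(a), ready(c)}
optimal plan length = 3; 3 ≤ 5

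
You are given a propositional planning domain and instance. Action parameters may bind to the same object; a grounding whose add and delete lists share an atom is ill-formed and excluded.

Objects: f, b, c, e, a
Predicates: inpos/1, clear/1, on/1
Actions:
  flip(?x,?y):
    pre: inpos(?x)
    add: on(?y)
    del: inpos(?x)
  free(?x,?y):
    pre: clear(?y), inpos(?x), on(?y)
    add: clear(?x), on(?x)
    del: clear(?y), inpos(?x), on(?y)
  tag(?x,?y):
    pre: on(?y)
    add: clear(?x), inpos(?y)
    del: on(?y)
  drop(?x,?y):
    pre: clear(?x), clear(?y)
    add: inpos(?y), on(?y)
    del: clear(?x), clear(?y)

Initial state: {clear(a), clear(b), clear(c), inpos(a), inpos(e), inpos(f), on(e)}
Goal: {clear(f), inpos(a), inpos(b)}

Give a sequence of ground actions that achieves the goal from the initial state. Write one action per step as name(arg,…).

1. flip(f,b)  →  {clear(a), clear(b), clear(c), inpos(a), inpos(e), on(b), on(e)}
2. tag(f,b)  →  {clear(a), clear(b), clear(c), clear(f), inpos(a), inpos(b), inpos(e), on(e)}

flip(f,b); tag(f,b)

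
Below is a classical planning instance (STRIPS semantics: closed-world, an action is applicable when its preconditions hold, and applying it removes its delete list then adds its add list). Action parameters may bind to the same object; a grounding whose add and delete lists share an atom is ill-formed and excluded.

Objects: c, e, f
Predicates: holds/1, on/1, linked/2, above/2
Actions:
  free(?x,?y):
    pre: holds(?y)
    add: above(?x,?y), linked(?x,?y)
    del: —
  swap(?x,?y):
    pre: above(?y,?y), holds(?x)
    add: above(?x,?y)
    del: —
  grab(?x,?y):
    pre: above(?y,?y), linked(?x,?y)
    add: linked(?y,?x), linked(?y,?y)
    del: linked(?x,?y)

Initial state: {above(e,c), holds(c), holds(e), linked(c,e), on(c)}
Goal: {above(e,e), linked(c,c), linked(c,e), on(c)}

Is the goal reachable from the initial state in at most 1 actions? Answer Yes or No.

No

1. free(c,c)  →  {above(c,c), above(e,c), holds(c), holds(e), linked(c,c), linked(c,e), on(c)}
2. free(e,e)  →  {above(c,c), above(e,c), above(e,e), holds(c), holds(e), linked(c,c), linked(c,e), linked(e,e), on(c)}
optimal plan length = 2; 2 > 1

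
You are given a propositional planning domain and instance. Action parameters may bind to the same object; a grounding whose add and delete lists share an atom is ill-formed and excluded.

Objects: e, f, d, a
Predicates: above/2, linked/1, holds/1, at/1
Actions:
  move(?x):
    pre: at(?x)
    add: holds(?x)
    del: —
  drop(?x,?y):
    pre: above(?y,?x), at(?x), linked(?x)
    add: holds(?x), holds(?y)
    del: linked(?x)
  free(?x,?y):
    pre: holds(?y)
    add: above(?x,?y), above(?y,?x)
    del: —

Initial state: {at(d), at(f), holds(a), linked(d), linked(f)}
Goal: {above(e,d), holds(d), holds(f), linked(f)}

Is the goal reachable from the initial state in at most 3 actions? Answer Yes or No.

Yes

1. move(f)  →  {at(d), at(f), holds(a), holds(f), linked(d), linked(f)}
2. move(d)  →  {at(d), at(f), holds(a), holds(d), holds(f), linked(d), linked(f)}
3. free(e,d)  →  {above(d,e), above(e,d), at(d), at(f), holds(a), holds(d), holds(f), linked(d), linked(f)}
optimal plan length = 3; 3 ≤ 3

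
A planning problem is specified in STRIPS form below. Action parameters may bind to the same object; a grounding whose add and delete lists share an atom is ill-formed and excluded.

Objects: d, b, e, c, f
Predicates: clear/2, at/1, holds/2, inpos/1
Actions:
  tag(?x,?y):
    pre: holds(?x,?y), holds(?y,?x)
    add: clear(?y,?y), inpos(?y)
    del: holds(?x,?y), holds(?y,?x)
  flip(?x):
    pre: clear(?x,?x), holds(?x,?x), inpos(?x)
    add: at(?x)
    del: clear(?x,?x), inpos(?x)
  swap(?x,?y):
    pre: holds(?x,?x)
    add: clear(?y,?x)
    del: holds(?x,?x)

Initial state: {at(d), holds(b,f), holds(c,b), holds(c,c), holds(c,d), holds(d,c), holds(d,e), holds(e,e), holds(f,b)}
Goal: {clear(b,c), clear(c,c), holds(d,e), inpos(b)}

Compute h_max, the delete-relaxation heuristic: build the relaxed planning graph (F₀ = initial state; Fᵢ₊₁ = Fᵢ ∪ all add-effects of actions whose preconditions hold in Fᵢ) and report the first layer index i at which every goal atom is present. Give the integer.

F0 = init (9 atoms)
F1 = F0 ∪ {clear(b,b), clear(b,c), clear(b,e), clear(c,c), clear(c,e), clear(d,c), clear(d,d), clear(d,e), clear(e,c), clear(e,e), clear(f,c), clear(f,e), clear(f,f), inpos(b), inpos(c), inpos(d), inpos(e), inpos(f)}  (27 atoms)
goal ⊆ F1  ⇒  h_max = 1

1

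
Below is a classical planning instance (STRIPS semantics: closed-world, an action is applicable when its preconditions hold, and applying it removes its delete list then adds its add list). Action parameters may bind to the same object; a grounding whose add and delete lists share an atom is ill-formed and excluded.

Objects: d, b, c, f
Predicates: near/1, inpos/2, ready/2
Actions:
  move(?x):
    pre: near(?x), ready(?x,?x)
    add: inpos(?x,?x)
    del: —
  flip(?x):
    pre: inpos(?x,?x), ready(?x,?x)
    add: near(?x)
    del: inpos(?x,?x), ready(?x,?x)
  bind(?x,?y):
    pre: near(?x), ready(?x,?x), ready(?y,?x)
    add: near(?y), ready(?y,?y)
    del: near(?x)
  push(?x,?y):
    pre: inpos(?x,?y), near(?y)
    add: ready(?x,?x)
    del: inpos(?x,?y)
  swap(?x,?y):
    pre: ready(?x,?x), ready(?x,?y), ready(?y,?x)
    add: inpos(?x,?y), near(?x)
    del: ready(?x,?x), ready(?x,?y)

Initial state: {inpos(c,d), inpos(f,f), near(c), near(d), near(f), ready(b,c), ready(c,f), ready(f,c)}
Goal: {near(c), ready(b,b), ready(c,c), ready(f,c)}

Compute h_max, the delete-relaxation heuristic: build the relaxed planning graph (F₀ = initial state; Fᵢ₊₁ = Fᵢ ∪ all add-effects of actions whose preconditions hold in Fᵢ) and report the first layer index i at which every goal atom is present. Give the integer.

F0 = init (8 atoms)
F1 = F0 ∪ {ready(c,c), ready(f,f)}  (10 atoms)
F2 = F1 ∪ {inpos(c,c), inpos(c,f), inpos(f,c), near(b), ready(b,b)}  (15 atoms)
goal ⊆ F2  ⇒  h_max = 2

2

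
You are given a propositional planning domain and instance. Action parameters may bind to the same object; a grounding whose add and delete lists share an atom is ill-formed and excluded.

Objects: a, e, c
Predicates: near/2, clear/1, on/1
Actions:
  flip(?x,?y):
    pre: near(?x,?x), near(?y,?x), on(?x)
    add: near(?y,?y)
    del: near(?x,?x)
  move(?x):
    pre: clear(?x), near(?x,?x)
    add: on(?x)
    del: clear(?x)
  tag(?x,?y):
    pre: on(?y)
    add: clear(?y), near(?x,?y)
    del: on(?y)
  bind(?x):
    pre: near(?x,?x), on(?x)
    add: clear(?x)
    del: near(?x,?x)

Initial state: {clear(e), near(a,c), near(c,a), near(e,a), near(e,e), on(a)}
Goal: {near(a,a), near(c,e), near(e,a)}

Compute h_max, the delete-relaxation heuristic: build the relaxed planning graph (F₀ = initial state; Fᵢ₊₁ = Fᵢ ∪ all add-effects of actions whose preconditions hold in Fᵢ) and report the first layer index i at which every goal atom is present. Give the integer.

F0 = init (6 atoms)
F1 = F0 ∪ {clear(a), near(a,a), on(e)}  (9 atoms)
F2 = F1 ∪ {near(a,e), near(c,c), near(c,e)}  (12 atoms)
goal ⊆ F2  ⇒  h_max = 2

2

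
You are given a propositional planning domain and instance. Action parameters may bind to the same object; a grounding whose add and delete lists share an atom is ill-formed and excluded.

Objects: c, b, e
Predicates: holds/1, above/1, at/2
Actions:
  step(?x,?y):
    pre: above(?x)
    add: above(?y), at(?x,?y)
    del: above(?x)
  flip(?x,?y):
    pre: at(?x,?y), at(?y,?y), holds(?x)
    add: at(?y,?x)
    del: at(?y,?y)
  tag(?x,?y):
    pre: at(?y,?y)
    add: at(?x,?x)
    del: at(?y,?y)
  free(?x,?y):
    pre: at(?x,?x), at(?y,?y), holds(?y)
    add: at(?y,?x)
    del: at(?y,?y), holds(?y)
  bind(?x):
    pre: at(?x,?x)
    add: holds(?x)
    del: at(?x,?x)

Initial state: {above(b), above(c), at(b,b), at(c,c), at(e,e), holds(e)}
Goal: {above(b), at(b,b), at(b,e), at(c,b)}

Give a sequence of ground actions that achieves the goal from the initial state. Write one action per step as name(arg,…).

step(b,e); step(c,b)

1. step(b,e)  →  {above(c), above(e), at(b,b), at(b,e), at(c,c), at(e,e), holds(e)}
2. step(c,b)  →  {above(b), above(e), at(b,b), at(b,e), at(c,b), at(c,c), at(e,e), holds(e)}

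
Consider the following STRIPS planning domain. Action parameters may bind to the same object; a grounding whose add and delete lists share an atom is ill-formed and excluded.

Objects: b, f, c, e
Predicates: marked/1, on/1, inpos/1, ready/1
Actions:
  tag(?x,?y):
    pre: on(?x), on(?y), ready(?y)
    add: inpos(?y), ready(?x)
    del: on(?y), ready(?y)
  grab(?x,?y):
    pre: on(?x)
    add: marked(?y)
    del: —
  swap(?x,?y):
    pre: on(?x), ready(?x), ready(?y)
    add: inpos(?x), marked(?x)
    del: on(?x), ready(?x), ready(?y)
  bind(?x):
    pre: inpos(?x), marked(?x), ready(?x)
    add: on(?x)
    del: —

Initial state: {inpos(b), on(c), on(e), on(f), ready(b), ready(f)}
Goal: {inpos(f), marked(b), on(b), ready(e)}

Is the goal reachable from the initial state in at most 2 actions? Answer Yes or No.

1. tag(e,f)  →  {inpos(b), inpos(f), on(c), on(e), ready(b), ready(e)}
2. grab(c,b)  →  {inpos(b), inpos(f), marked(b), on(c), on(e), ready(b), ready(e)}
3. bind(b)  →  {inpos(b), inpos(f), marked(b), on(b), on(c), on(e), ready(b), ready(e)}
optimal plan length = 3; 3 > 2

No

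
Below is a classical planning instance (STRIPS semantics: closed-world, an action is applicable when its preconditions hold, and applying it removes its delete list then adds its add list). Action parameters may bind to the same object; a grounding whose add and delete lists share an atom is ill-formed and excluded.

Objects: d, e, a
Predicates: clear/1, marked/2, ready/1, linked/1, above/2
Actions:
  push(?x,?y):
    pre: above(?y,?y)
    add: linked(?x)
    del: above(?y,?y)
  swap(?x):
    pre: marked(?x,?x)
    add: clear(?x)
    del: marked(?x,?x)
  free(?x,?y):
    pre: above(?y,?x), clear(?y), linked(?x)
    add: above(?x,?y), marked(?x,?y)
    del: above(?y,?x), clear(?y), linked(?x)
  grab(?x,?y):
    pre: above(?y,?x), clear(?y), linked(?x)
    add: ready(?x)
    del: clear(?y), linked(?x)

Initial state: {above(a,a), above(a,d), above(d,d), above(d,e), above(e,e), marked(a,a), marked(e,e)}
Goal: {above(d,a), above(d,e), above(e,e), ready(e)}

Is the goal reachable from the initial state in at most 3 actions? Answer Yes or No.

1. push(d,d)  →  {above(a,a), above(a,d), above(d,e), above(e,e), linked(d), marked(a,a), marked(e,e)}
2. push(e,a)  →  {above(a,d), above(d,e), above(e,e), linked(d), linked(e), marked(a,a), marked(e,e)}
3. swap(e)  →  {above(a,d), above(d,e), above(e,e), clear(e), linked(d), linked(e), marked(a,a)}
4. swap(a)  →  {above(a,d), above(d,e), above(e,e), clear(a), clear(e), linked(d), linked(e)}
5. free(d,a)  →  {above(d,a), above(d,e), above(e,e), clear(e), linked(e), marked(d,a)}
6. grab(e,e)  →  {above(d,a), above(d,e), above(e,e), marked(d,a), ready(e)}
optimal plan length = 6; 6 > 3

No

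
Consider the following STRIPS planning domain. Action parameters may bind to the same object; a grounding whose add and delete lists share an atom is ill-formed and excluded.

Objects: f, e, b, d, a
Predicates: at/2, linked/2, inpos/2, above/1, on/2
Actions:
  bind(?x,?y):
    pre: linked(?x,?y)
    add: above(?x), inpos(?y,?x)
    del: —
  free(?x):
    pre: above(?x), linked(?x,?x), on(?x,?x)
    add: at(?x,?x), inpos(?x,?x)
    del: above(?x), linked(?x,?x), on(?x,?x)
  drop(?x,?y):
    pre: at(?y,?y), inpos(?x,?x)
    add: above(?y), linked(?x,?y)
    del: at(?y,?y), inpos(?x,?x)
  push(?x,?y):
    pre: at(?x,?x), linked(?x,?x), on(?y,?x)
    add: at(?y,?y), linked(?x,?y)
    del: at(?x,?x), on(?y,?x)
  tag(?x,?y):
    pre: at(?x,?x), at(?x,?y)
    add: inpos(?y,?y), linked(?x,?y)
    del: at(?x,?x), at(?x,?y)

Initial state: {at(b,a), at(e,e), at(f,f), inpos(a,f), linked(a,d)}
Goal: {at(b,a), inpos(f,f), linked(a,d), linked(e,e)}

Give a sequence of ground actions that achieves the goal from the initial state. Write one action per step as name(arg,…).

1. tag(f,f)  →  {at(b,a), at(e,e), inpos(a,f), inpos(f,f), linked(a,d), linked(f,f)}
2. tag(e,e)  →  {at(b,a), inpos(a,f), inpos(e,e), inpos(f,f), linked(a,d), linked(e,e), linked(f,f)}

tag(f,f); tag(e,e)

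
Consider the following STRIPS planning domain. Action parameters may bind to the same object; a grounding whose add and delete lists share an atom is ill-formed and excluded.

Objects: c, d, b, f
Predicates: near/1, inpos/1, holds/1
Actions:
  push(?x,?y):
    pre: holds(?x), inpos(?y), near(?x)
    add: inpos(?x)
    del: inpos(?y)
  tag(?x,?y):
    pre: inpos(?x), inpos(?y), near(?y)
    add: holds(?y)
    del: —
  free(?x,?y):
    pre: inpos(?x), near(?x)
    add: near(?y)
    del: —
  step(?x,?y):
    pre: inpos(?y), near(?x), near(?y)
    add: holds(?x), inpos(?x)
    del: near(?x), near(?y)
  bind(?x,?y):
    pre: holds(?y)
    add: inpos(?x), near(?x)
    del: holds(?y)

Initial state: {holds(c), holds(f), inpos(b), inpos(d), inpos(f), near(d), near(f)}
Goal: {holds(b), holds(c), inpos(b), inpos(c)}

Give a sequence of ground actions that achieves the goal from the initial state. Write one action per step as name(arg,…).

1. free(d,b)  →  {holds(c), holds(f), inpos(b), inpos(d), inpos(f), near(b), near(d), near(f)}
2. tag(d,b)  →  {holds(b), holds(c), holds(f), inpos(b), inpos(d), inpos(f), near(b), near(d), near(f)}
3. bind(c,f)  →  {holds(b), holds(c), inpos(b), inpos(c), inpos(d), inpos(f), near(b), near(c), near(d), near(f)}

free(d,b); tag(d,b); bind(c,f)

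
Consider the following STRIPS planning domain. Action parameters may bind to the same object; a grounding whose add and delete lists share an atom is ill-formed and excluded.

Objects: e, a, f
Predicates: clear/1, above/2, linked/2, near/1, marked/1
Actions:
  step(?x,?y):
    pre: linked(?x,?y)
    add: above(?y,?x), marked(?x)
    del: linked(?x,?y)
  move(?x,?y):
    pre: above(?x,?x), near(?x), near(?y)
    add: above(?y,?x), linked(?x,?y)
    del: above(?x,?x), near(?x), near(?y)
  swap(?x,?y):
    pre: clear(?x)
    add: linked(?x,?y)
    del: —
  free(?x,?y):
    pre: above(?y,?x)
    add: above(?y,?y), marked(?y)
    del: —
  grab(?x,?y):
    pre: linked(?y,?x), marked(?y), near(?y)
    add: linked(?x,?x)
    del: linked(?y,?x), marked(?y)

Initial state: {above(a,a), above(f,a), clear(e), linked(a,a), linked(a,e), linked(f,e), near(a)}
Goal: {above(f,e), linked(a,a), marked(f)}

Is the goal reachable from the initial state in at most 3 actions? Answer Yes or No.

1. step(f,e)  →  {above(a,a), above(e,f), above(f,a), clear(e), linked(a,a), linked(a,e), marked(f), near(a)}
2. swap(e,f)  →  {above(a,a), above(e,f), above(f,a), clear(e), linked(a,a), linked(a,e), linked(e,f), marked(f), near(a)}
3. step(e,f)  →  {above(a,a), above(e,f), above(f,a), above(f,e), clear(e), linked(a,a), linked(a,e), marked(e), marked(f), near(a)}
optimal plan length = 3; 3 ≤ 3

Yes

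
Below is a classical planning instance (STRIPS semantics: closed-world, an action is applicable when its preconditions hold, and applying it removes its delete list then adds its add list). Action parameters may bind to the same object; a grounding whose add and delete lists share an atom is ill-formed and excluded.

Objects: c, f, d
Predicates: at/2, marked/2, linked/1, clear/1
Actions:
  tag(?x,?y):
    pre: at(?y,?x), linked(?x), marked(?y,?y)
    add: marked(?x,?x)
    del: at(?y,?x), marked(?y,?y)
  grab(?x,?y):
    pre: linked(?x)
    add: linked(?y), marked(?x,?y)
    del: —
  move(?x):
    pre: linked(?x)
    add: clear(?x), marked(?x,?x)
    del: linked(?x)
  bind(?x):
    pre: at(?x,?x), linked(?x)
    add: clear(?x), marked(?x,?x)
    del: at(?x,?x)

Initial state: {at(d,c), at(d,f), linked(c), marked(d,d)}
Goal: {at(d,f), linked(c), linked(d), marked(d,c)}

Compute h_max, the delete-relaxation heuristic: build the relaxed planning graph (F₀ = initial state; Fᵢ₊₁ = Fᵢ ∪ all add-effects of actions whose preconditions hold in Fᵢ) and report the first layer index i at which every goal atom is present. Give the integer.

F0 = init (4 atoms)
F1 = F0 ∪ {clear(c), linked(d), linked(f), marked(c,c), marked(c,d), marked(c,f)}  (10 atoms)
F2 = F1 ∪ {clear(d), clear(f), marked(d,c), marked(d,f), marked(f,c), marked(f,d), marked(f,f)}  (17 atoms)
goal ⊆ F2  ⇒  h_max = 2

2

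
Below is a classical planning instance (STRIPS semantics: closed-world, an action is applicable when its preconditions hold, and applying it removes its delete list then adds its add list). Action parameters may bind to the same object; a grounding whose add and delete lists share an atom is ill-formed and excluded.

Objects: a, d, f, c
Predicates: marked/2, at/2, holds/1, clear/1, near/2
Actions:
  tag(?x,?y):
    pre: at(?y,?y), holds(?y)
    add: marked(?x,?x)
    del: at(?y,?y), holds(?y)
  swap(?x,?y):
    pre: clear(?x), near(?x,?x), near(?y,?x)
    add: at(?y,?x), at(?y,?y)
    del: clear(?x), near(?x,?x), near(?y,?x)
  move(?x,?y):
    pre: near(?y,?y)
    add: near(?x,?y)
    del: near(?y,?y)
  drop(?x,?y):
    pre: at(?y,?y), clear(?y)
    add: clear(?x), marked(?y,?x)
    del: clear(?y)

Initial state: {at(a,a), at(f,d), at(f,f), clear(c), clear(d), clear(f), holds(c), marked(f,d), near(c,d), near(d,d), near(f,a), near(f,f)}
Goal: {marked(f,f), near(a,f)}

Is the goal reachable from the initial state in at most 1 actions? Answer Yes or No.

1. swap(d,c)  →  {at(a,a), at(c,c), at(c,d), at(f,d), at(f,f), clear(c), clear(f), holds(c), marked(f,d), near(f,a), near(f,f)}
2. tag(f,c)  →  {at(a,a), at(c,d), at(f,d), at(f,f), clear(c), clear(f), marked(f,d), marked(f,f), near(f,a), near(f,f)}
3. move(a,f)  →  {at(a,a), at(c,d), at(f,d), at(f,f), clear(c), clear(f), marked(f,d), marked(f,f), near(a,f), near(f,a)}
optimal plan length = 3; 3 > 1

No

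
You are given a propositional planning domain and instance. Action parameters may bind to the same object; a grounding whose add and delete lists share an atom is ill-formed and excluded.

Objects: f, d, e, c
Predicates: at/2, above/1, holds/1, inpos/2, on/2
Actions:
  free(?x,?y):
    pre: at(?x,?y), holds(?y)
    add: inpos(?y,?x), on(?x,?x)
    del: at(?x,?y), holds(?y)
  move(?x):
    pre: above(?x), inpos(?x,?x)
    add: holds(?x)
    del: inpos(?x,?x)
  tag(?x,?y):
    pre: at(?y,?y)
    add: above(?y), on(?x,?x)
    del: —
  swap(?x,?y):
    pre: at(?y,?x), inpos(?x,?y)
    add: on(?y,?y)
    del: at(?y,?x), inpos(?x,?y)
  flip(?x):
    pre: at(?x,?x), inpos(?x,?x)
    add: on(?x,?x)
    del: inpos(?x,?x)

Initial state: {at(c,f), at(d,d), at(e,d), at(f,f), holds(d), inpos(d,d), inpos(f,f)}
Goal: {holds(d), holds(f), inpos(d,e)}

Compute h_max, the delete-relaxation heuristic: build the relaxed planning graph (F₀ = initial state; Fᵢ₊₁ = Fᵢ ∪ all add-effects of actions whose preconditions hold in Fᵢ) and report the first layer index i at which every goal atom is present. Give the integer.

F0 = init (7 atoms)
F1 = F0 ∪ {above(d), above(f), inpos(d,e), on(c,c), on(d,d), on(e,e), on(f,f)}  (14 atoms)
F2 = F1 ∪ {holds(f)}  (15 atoms)
goal ⊆ F2  ⇒  h_max = 2

2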